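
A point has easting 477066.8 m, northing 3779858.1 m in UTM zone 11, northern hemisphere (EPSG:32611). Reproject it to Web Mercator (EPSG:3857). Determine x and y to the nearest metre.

Unproject from UTM 11N (λ₀ = -117°) → φ = 34.15939981°, λ = -117.24880041°.
Web Mercator (R = 6378137 m): x = -13052076.758 m, y = 4050225.661 m.

x -13052077 m, y 4050226 m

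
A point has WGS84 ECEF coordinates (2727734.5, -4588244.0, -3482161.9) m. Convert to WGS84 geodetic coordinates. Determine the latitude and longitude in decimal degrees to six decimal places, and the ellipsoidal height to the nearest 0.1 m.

lat -33.294900°, lon -59.268300°, h 1492.3 m

λ = atan2(Y, X) = -59.26830039°; p = √(X²+Y²) = 5337838.4 m.
Bowring's method on WGS84 (a = 6378137 m, b = 6356752.314 m) gives φ = -33.29490043°, h = 1492.316 m.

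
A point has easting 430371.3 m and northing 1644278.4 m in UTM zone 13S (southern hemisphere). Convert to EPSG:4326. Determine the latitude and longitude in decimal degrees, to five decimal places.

Zone 13S: λ₀ = -105°, k₀ = 0.9996, false easting 500000 m, false northing 10000000 m.
Meridian distance M = (N − FN)/k₀ = -8359065.2 m.
Inverse transverse Mercator on WGS84 gives φ = -75.27489999°, λ = -107.45469931°.

lat -75.27490°, lon -107.45470°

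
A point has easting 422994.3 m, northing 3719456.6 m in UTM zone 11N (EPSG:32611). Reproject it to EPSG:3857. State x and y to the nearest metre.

x -13116787 m, y 3976835 m

Unproject from UTM 11N (λ₀ = -117°) → φ = 33.61210037°, λ = -117.83010033°.
Web Mercator (R = 6378137 m): x = -13116786.768 m, y = 3976834.750 m.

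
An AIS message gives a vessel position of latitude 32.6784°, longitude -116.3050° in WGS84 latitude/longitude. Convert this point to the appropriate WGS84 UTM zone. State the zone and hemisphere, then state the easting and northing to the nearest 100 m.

Longitude -116.3050° lies in the 6° band [-120°, -114°), giving zone 11; latitude is north of the equator, so 11N.
Zone 11 central meridian λ₀ = 6×11 − 183 = -117°; Δλ = +0.6950°.
Transverse Mercator on WGS84 with k₀ = 0.9996 gives E = 565159.189 m, N = 3615848.635 m.

Zone 11N: E 565200 m, N 3615800 m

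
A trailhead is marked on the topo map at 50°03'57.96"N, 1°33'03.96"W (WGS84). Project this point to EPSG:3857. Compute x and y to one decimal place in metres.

x -172667.7 m, y 6457731.1 m

Web Mercator is spherical with R = a = 6378137 m.
x = R·λ = 6378137 × -0.027071802 = -172667.662 m.
y = R·ln tan(π/4 + φ/2) = 6378137 × 1.012479204 = 6457731.076 m.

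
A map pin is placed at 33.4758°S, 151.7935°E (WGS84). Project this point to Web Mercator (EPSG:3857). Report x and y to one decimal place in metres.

Web Mercator is spherical with R = a = 6378137 m.
x = R·λ = 6378137 × 2.649296358 = 16897575.126 m.
y = R·ln tan(π/4 + φ/2) = 6378137 × -0.620656172 = -3958630.093 m.

x 16897575.1 m, y -3958630.1 m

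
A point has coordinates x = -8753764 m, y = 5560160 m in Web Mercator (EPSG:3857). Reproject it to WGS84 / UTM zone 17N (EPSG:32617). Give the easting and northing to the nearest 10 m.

E 687550 m, N 4942220 m

Web Mercator inverse (R = 6378137 m) → φ = 44.60890313°, λ = -78.63639995°.
UTM 17N forward: E = 687551.582 m, N = 4942223.474 m.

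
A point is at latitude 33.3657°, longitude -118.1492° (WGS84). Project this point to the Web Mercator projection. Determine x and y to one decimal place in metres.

x -13152308.8 m, y 3943945.7 m

Web Mercator is spherical with R = a = 6378137 m.
x = R·λ = 6378137 × -2.062092549 = -13152308.782 m.
y = R·ln tan(π/4 + φ/2) = 6378137 × 0.618353875 = 3943945.731 m.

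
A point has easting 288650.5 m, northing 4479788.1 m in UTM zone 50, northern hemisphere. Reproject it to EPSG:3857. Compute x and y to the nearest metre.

x 12746972 m, y 4930367 m

Unproject from UTM 50N (λ₀ = 117°) → φ = 40.44189975°, λ = 114.50800023°.
Web Mercator (R = 6378137 m): x = 12746972.278 m, y = 4930367.280 m.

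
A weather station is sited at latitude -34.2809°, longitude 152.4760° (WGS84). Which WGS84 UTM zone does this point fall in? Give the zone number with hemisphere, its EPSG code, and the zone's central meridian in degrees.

Zone 56S (EPSG:32756), central meridian 153°

UTM zone = ⌊(λ + 180)/6⌋ + 1; 152.4760° ∈ [150°, 156°) → zone 56.
Hemisphere: S (φ < 0).
Central meridian λ₀ = 6×56 − 183 = 153°.
EPSG code: 32756.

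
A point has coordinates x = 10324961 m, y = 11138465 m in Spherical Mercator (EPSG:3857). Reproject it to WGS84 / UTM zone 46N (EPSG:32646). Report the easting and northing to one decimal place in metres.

E 490581.3 m, N 7789668.4 m

Web Mercator inverse (R = 6378137 m) → φ = 70.21320139°, λ = 92.75070274°.
UTM 46N forward: E = 490581.308 m, N = 7789668.368 m.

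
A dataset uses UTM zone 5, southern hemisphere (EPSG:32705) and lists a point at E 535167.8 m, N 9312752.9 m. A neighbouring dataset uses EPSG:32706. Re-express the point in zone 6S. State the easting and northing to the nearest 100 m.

E -129600 m, N 9309400 m

UTM 5S → geographic: φ = -6.21740001°, λ = -152.68210001°.
UTM 6S (λ₀ = -147°) forward: E = -129596.555 m, N = 9309374.007 m.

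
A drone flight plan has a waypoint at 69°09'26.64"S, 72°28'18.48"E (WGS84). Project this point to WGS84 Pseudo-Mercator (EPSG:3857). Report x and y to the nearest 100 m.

x 8067500 m, y -10799900 m

Web Mercator is spherical with R = a = 6378137 m.
x = R·λ = 6378137 × 1.264871525 = 8067523.873 m.
y = R·ln tan(π/4 + φ/2) = 6378137 × -1.693261747 = -10799855.399 m.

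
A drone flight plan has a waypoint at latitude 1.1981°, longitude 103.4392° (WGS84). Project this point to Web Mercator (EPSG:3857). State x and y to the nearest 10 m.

Web Mercator is spherical with R = a = 6378137 m.
x = R·λ = 6378137 × 1.805354616 = 11514799.072 m.
y = R·ln tan(π/4 + φ/2) = 6378137 × 0.020912314 = 133381.603 m.

x 11514800 m, y 133380 m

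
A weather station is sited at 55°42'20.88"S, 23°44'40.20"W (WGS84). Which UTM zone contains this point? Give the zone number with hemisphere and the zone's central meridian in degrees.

Zone 27S, central meridian -21°

UTM zone = ⌊(λ + 180)/6⌋ + 1; -23.7445° ∈ [-24°, -18°) → zone 27.
Hemisphere: S (φ < 0).
Central meridian λ₀ = 6×27 − 183 = -21°.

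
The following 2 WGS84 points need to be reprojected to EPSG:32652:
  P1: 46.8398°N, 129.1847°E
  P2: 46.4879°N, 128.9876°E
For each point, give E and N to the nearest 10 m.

P1: E 514080 m, N 5187380 m; P2: E 499050 m, N 5148260 m

UTM zone 52N: λ₀ = 129°, k₀ = 0.9996.
P1 (46.8398°, 129.1847°) → (514083.838, 5187378.474) m.
P2 (46.4879°, 128.9876°) → (499048.314, 5148258.927) m.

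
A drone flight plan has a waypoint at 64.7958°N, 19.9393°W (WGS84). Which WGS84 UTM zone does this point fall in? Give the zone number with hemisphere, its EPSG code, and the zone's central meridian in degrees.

UTM zone = ⌊(λ + 180)/6⌋ + 1; -19.9393° ∈ [-24°, -18°) → zone 27.
Hemisphere: N (φ ≥ 0).
Central meridian λ₀ = 6×27 − 183 = -21°.
EPSG code: 32627.

Zone 27N (EPSG:32627), central meridian -21°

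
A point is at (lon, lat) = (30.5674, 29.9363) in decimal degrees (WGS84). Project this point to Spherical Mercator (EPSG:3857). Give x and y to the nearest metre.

Web Mercator is spherical with R = a = 6378137 m.
x = R·λ = 6378137 × 0.533501774 = 3402747.403 m.
y = R·ln tan(π/4 + φ/2) = 6378137 × 0.548022789 = 3495364.428 m.

x 3402747 m, y 3495364 m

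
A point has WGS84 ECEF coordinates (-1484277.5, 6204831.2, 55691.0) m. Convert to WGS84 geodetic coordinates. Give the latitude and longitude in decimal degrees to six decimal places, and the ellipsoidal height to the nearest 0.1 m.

lat 0.503500°, lon 103.453100°, h 1998.8 m

λ = atan2(Y, X) = 103.45310033°; p = √(X²+Y²) = 6379891.1 m.
Bowring's method on WGS84 (a = 6378137 m, b = 6356752.314 m) gives φ = 0.50349991°, h = 1998.759 m.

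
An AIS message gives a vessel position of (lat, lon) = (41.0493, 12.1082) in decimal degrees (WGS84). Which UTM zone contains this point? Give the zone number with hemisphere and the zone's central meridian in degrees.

UTM zone = ⌊(λ + 180)/6⌋ + 1; 12.1082° ∈ [12°, 18°) → zone 33.
Hemisphere: N (φ ≥ 0).
Central meridian λ₀ = 6×33 − 183 = 15°.

Zone 33N, central meridian 15°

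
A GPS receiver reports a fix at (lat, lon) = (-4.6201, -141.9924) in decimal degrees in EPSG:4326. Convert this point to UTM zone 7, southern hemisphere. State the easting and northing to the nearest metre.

E 389922 m, N 9489252 m

Zone 7 central meridian λ₀ = 6×7 − 183 = -141°; Δλ = -0.9924°.
Transverse Mercator on WGS84 with k₀ = 0.9996 gives E = 389921.687 m, N = 9489252.240 m.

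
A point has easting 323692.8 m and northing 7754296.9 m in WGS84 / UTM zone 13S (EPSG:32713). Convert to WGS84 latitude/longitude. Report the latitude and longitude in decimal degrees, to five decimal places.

Zone 13S: λ₀ = -105°, k₀ = 0.9996, false easting 500000 m, false northing 10000000 m.
Meridian distance M = (N − FN)/k₀ = -2246601.7 m.
Inverse transverse Mercator on WGS84 gives φ = -20.30109974°, λ = -106.68850031°.

lat -20.30110°, lon -106.68850°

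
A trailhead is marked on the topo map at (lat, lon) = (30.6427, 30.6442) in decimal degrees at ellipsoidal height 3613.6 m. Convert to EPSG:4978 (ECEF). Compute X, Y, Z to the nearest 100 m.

X 4728000 m, Y 2801000 m, Z 3233700 m

WGS84: a = 6378137 m, e² = 0.006694380; N(φ) = a/√(1−e²sin²φ) = 6383690.170 m.
X = (N+h)·cosφ·cosλ = 4727959.006 m; Y = (N+h)·cosφ·sinλ = 2801032.381 m; Z = (N(1−e²)+h)·sinφ = 3233717.318 m.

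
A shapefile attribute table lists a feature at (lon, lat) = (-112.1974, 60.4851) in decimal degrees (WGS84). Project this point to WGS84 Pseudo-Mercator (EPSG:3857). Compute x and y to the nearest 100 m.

Web Mercator is spherical with R = a = 6378137 m.
x = R·λ = 6378137 × -1.958214042 = -12489757.436 m.
y = R·ln tan(π/4 + φ/2) = 6378137 × 1.334016674 = 8508541.105 m.

x -12489800 m, y 8508500 m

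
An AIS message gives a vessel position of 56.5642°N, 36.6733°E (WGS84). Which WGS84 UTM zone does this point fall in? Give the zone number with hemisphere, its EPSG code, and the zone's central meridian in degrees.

Zone 37N (EPSG:32637), central meridian 39°

UTM zone = ⌊(λ + 180)/6⌋ + 1; 36.6733° ∈ [36°, 42°) → zone 37.
Hemisphere: N (φ ≥ 0).
Central meridian λ₀ = 6×37 − 183 = 39°.
EPSG code: 32637.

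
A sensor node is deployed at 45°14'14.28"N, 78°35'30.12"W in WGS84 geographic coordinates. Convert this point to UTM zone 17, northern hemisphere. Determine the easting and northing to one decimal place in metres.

E 689025.4 m, N 5012133.5 m

Zone 17 central meridian λ₀ = 6×17 − 183 = -81°; Δλ = +2.4083°.
Transverse Mercator on WGS84 with k₀ = 0.9996 gives E = 689025.365 m, N = 5012133.488 m.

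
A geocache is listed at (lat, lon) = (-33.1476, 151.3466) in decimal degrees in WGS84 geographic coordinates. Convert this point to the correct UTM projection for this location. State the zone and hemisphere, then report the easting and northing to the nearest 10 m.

Longitude 151.3466° lies in the 6° band [150°, 156°), giving zone 56; latitude is south of the equator, so 56S.
Zone 56 central meridian λ₀ = 6×56 − 183 = 153°; Δλ = -1.6534°.
Transverse Mercator on WGS84 with k₀ = 0.9996 gives E = 345795.274 m, N = 6331133.102 m.

Zone 56S: E 345800 m, N 6331130 m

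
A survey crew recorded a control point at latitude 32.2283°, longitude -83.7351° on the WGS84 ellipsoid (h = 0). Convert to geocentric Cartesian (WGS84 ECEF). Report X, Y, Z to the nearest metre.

X 589343 m, Y -5368348 m, Z 3381874 m

WGS84: a = 6378137 m, e² = 0.006694380; N(φ) = a/√(1−e²sin²φ) = 6384217.350 m.
X = (N+h)·cosφ·cosλ = 589342.535 m; Y = (N+h)·cosφ·sinλ = -5368347.671 m; Z = (N(1−e²)+h)·sinφ = 3381873.764 m.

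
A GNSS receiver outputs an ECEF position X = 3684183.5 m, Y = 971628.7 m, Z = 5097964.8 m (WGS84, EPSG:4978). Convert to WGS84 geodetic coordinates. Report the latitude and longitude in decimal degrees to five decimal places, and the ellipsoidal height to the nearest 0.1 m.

lat 53.41040°, lon 14.77420°, h 81.2 m

λ = atan2(Y, X) = 14.77419998°; p = √(X²+Y²) = 3810153.6 m.
Bowring's method on WGS84 (a = 6378137 m, b = 6356752.314 m) gives φ = 53.41039963°, h = 81.222 m.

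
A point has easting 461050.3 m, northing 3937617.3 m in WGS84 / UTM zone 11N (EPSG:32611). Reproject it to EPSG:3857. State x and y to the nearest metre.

Unproject from UTM 11N (λ₀ = -117°) → φ = 35.58149973°, λ = -117.42990044°.
Web Mercator (R = 6378137 m): x = -13072236.721 m, y = 4243188.129 m.

x -13072237 m, y 4243188 m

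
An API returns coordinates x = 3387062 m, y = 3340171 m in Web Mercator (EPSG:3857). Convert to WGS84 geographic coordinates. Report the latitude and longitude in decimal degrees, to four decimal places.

lat 28.7209°, lon 30.4265°

R = 6378137 m. λ = x/R = 30.42649563°.
φ = 2·arctan(exp(y/R)) − 90° = 2·arctan(1.68825) − 90° = 28.72090322°.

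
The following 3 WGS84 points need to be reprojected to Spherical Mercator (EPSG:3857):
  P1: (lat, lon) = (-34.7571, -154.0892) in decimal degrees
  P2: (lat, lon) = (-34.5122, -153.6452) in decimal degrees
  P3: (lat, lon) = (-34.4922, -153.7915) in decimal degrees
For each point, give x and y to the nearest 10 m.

P1: x -17153130 m, y -4130920 m; P2: x -17103710 m, y -4097790 m; P3: x -17119990 m, y -4095090 m

Web Mercator: x = R·λ, y = R·ln tan(π/4+φ/2), R = 6378137 m.
P1 (-34.7571°, -154.0892°) → (-17153131.281, -4130920.802) m.
P2 (-34.5122°, -153.6452°) → (-17103705.427, -4097787.086) m.
P3 (-34.4922°, -153.7915°) → (-17119991.468, -4095085.499) m.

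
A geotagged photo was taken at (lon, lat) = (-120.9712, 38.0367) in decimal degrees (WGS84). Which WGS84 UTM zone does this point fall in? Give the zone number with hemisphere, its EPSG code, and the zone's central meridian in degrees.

Zone 10N (EPSG:32610), central meridian -123°

UTM zone = ⌊(λ + 180)/6⌋ + 1; -120.9712° ∈ [-126°, -120°) → zone 10.
Hemisphere: N (φ ≥ 0).
Central meridian λ₀ = 6×10 − 183 = -123°.
EPSG code: 32610.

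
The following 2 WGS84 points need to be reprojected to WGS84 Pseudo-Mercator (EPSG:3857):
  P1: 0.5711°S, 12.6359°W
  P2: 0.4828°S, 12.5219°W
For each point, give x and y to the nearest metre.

Web Mercator: x = R·λ, y = R·ln tan(π/4+φ/2), R = 6378137 m.
P1 (-0.5711°, -12.6359°) → (-1406621.954, -63575.614) m.
P2 (-0.4828°, -12.5219°) → (-1393931.532, -53745.686) m.

P1: x -1406622 m, y -63576 m; P2: x -1393932 m, y -53746 m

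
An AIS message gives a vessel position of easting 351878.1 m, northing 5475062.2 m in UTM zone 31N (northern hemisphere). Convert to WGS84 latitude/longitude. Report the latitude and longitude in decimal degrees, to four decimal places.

Zone 31N: λ₀ = 3°, k₀ = 0.9996, false easting 500000 m.
Meridian distance M = (N − FN)/k₀ = 5477253.1 m.
Inverse transverse Mercator on WGS84 gives φ = 49.41020003°, λ = 0.95799972°.

lat 49.4102°, lon 0.9580°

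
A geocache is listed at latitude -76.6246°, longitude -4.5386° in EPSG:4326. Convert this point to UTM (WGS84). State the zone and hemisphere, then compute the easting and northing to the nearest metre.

Longitude -4.5386° lies in the 6° band [-6°, 0°), giving zone 30; latitude is south of the equator, so 30S.
Zone 30 central meridian λ₀ = 6×30 − 183 = -3°; Δλ = -1.5386°.
Transverse Mercator on WGS84 with k₀ = 0.9996 gives E = 460272.686 m, N = 1494598.962 m.

Zone 30S: E 460273 m, N 1494599 m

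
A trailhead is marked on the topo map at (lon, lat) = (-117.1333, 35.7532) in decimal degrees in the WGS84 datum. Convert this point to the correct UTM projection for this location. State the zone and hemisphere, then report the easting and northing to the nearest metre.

Zone 11N: E 487949 m, N 3956583 m

Longitude -117.1333° lies in the 6° band [-120°, -114°), giving zone 11; latitude is north of the equator, so 11N.
Zone 11 central meridian λ₀ = 6×11 − 183 = -117°; Δλ = -0.1333°.
Transverse Mercator on WGS84 with k₀ = 0.9996 gives E = 487948.663 m, N = 3956583.481 m.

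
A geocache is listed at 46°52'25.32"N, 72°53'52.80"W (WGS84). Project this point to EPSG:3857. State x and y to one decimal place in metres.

Web Mercator is spherical with R = a = 6378137 m.
x = R·λ = 6378137 × -1.272310118 = -8114968.240 m.
y = R·ln tan(π/4 + φ/2) = 6378137 × 0.928403233 = 5921483.009 m.

x -8114968.2 m, y 5921483.0 m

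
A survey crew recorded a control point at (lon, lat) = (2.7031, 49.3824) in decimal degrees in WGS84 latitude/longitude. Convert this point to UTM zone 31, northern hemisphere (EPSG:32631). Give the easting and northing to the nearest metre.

E 478451 m, N 5470009 m

Zone 31 central meridian λ₀ = 6×31 − 183 = 3°; Δλ = -0.2969°.
Transverse Mercator on WGS84 with k₀ = 0.9996 gives E = 478450.733 m, N = 5470009.171 m.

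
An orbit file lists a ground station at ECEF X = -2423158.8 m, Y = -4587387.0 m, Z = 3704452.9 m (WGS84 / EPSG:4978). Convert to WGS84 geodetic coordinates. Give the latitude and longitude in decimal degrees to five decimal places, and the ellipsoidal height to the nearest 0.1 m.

λ = atan2(Y, X) = -117.84400034°; p = √(X²+Y²) = 5188045.7 m.
Bowring's method on WGS84 (a = 6378137 m, b = 6356752.314 m) gives φ = 35.71030028°, h = 3964.336 m.

lat 35.71030°, lon -117.84400°, h 3964.3 m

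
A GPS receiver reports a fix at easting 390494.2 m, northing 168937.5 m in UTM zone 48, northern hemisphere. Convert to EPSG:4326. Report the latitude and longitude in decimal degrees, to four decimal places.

lat 1.5282°, lon 104.0156°

Zone 48N: λ₀ = 105°, k₀ = 0.9996, false easting 500000 m.
Meridian distance M = (N − FN)/k₀ = 169005.1 m.
Inverse transverse Mercator on WGS84 gives φ = 1.52819993°, λ = 104.01559991°.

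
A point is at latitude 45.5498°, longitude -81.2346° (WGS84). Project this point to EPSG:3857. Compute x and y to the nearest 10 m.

x -9042990 m, y 5708500 m

Web Mercator is spherical with R = a = 6378137 m.
x = R·λ = 6378137 × -1.417811237 = -9042994.307 m.
y = R·ln tan(π/4 + φ/2) = 6378137 × 0.895009867 = 5708495.546 m.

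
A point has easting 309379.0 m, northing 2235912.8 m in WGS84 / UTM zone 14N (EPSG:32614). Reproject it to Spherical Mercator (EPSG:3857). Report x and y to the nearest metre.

x -11223732 m, y 2298079 m

Unproject from UTM 14N (λ₀ = -99°) → φ = 20.21129960°, λ = -100.82450022°.
Web Mercator (R = 6378137 m): x = -11223732.024 m, y = 2298079.137 m.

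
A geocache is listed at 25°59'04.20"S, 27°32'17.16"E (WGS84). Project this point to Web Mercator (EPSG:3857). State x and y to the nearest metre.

Web Mercator is spherical with R = a = 6378137 m.
x = R·λ = 6378137 × 0.480630515 = 3065527.269 m.
y = R·ln tan(π/4 + φ/2) = 6378137 × -0.469911720 = -2997161.329 m.

x 3065527 m, y -2997161 m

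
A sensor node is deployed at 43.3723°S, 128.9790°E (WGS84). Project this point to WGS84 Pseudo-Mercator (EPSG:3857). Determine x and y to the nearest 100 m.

Web Mercator is spherical with R = a = 6378137 m.
x = R·λ = 6378137 × 2.251108216 = 14357876.603 m.
y = R·ln tan(π/4 + φ/2) = 6378137 × -0.841752456 = -5368812.487 m.

x 14357900 m, y -5368800 m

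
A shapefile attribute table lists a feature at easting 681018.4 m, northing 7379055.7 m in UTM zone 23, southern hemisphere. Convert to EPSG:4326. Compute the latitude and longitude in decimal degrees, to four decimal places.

lat -23.6892°, lon -43.2247°

Zone 23S: λ₀ = -45°, k₀ = 0.9996, false easting 500000 m, false northing 10000000 m.
Meridian distance M = (N − FN)/k₀ = -2621993.1 m.
Inverse transverse Mercator on WGS84 gives φ = -23.68919968°, λ = -43.22470024°.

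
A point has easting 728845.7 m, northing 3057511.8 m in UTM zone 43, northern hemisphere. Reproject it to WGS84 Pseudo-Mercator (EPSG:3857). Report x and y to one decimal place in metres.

Unproject from UTM 43N (λ₀ = 75°) → φ = 27.62229993°, λ = 77.31909964°.
Web Mercator (R = 6378137 m): x = 8607122.800 m, y = 3201437.369 m.

x 8607122.8 m, y 3201437.4 m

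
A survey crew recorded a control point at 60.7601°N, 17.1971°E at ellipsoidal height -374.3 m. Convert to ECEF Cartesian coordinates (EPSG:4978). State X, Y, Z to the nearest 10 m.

X 2983670 m, Y 923430 m, Z 5542010 m

WGS84: a = 6378137 m, e² = 0.006694380; N(φ) = a/√(1−e²sin²φ) = 6394454.400 m.
X = (N+h)·cosφ·cosλ = 2983667.542 m; Y = (N+h)·cosφ·sinλ = 923433.903 m; Z = (N(1−e²)+h)·sinφ = 5542007.470 m.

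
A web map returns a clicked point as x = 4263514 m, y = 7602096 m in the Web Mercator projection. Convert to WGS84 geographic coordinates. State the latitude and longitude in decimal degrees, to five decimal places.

lat 56.21880°, lon 38.29980°

R = 6378137 m. λ = x/R = 38.29979790°.
φ = 2·arctan(exp(y/R)) − 90° = 2·arctan(3.29333) − 90° = 56.21879789°.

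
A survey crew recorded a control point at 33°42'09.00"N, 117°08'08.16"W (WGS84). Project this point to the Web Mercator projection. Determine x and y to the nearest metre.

x -13039475 m, y 3988925 m

Web Mercator is spherical with R = a = 6378137 m.
x = R·λ = 6378137 × -2.044401891 = -13039475.346 m.
y = R·ln tan(π/4 + φ/2) = 6378137 × 0.625405923 = 3988924.656 m.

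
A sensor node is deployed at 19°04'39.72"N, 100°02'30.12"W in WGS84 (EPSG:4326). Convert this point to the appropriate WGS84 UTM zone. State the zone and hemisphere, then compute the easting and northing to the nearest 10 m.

Longitude -100.0417° lies in the 6° band [-102°, -96°), giving zone 14; latitude is north of the equator, so 14N.
Zone 14 central meridian λ₀ = 6×14 − 183 = -99°; Δλ = -1.0417°.
Transverse Mercator on WGS84 with k₀ = 0.9996 gives E = 390407.397 m, N = 2109750.473 m.

Zone 14N: E 390410 m, N 2109750 m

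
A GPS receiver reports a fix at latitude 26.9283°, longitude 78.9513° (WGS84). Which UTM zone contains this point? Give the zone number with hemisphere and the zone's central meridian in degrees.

UTM zone = ⌊(λ + 180)/6⌋ + 1; 78.9513° ∈ [78°, 84°) → zone 44.
Hemisphere: N (φ ≥ 0).
Central meridian λ₀ = 6×44 − 183 = 81°.

Zone 44N, central meridian 81°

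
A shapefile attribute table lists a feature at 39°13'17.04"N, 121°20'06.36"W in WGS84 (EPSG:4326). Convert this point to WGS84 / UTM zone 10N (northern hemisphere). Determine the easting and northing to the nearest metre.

E 643720 m, N 4342667 m

Zone 10 central meridian λ₀ = 6×10 − 183 = -123°; Δλ = +1.6649°.
Transverse Mercator on WGS84 with k₀ = 0.9996 gives E = 643720.342 m, N = 4342666.605 m.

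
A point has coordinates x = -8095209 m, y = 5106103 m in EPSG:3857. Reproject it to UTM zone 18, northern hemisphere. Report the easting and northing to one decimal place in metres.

Web Mercator inverse (R = 6378137 m) → φ = 41.63260269°, λ = -72.72049973°.
UTM 18N forward: E = 689870.775 m, N = 4611495.783 m.

E 689870.8 m, N 4611495.8 m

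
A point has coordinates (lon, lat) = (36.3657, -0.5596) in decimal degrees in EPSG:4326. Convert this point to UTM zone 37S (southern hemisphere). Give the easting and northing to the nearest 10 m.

E 206780 m, N 9938080 m

Zone 37 central meridian λ₀ = 6×37 − 183 = 39°; Δλ = -2.6343°.
Transverse Mercator on WGS84 with k₀ = 0.9996 gives E = 206778.250 m, N = 9938081.496 m.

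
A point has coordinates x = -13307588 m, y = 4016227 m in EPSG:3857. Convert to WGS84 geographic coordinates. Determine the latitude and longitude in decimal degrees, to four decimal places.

lat 33.9063°, lon -119.5441°

R = 6378137 m. λ = x/R = -119.54409695°.
φ = 2·arctan(exp(y/R)) − 90° = 2·arctan(1.87702) − 90° = 33.90629751°.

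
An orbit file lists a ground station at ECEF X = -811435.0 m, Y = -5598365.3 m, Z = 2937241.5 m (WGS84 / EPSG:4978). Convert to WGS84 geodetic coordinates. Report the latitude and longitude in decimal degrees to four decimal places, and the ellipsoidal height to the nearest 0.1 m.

lat 27.5976°, lon -98.2471°, h 393.3 m

λ = atan2(Y, X) = -98.24709977°; p = √(X²+Y²) = 5656864.9 m.
Bowring's method on WGS84 (a = 6378137 m, b = 6356752.314 m) gives φ = 27.59759996°, h = 393.322 m.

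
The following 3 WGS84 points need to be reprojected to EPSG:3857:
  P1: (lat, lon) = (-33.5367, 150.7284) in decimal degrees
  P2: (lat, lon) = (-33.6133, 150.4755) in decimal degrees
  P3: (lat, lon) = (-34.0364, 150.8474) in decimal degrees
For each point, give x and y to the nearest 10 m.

Web Mercator: x = R·λ, y = R·ln tan(π/4+φ/2), R = 6378137 m.
P1 (-33.5367°, 150.7284°) → (16779008.736, -3966760.519) m.
P2 (-33.6133°, 150.4755°) → (16750856.037, -3976995.104) m.
P3 (-34.0364°, 150.8474°) → (16792255.755, -4033690.705) m.

P1: x 16779010 m, y -3966760 m; P2: x 16750860 m, y -3977000 m; P3: x 16792260 m, y -4033690 m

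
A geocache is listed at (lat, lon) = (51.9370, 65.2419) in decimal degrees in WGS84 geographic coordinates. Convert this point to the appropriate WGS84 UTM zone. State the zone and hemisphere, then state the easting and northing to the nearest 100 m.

Zone 41N: E 654100 m, N 5756400 m

Longitude 65.2419° lies in the 6° band [60°, 66°), giving zone 41; latitude is north of the equator, so 41N.
Zone 41 central meridian λ₀ = 6×41 − 183 = 63°; Δλ = +2.2419°.
Transverse Mercator on WGS84 with k₀ = 0.9996 gives E = 654114.214 m, N = 5756405.660 m.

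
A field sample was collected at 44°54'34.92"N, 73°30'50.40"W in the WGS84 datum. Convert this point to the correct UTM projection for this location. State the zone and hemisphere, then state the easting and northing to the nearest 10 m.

Zone 18N: E 617300 m, N 4973990 m

Longitude -73.5140° lies in the 6° band [-78°, -72°), giving zone 18; latitude is north of the equator, so 18N.
Zone 18 central meridian λ₀ = 6×18 − 183 = -75°; Δλ = +1.4860°.
Transverse Mercator on WGS84 with k₀ = 0.9996 gives E = 617303.411 m, N = 4973993.347 m.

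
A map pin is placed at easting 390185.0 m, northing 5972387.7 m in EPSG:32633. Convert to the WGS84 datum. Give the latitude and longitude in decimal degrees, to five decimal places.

Zone 33N: λ₀ = 15°, k₀ = 0.9996, false easting 500000 m.
Meridian distance M = (N − FN)/k₀ = 5974777.6 m.
Inverse transverse Mercator on WGS84 gives φ = 53.88829963°, λ = 13.32909987°.

lat 53.88830°, lon 13.32910°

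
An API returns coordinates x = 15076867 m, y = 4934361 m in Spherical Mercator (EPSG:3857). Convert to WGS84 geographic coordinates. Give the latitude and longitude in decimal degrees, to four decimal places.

lat 40.4692°, lon 135.4378°

R = 6378137 m. λ = x/R = 135.43780063°.
φ = 2·arctan(exp(y/R)) − 90° = 2·arctan(2.16764) − 90° = 40.46919829°.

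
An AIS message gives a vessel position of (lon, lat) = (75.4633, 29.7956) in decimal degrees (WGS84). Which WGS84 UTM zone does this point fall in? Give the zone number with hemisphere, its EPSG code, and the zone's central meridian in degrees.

UTM zone = ⌊(λ + 180)/6⌋ + 1; 75.4633° ∈ [72°, 78°) → zone 43.
Hemisphere: N (φ ≥ 0).
Central meridian λ₀ = 6×43 − 183 = 75°.
EPSG code: 32643.

Zone 43N (EPSG:32643), central meridian 75°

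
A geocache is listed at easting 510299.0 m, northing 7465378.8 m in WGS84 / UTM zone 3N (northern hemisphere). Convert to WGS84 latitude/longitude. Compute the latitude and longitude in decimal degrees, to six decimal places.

Zone 3N: λ₀ = -165°, k₀ = 0.9996, false easting 500000 m.
Meridian distance M = (N − FN)/k₀ = 7468366.1 m.
Inverse transverse Mercator on WGS84 gives φ = 67.30479960°, λ = -164.76079895°.

lat 67.304800°, lon -164.760799°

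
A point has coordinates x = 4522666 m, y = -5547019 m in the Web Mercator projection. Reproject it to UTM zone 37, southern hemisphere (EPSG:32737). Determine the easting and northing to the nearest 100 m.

Web Mercator inverse (R = 6378137 m) → φ = -44.52480224°, λ = 40.62779993°.
UTM 37S forward: E = 629351.876 m, N = 5068547.197 m.

E 629400 m, N 5068500 m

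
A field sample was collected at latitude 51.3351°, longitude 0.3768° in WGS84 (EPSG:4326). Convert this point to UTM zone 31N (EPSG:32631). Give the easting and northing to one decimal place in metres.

E 317274.1 m, N 5690357.4 m

Zone 31 central meridian λ₀ = 6×31 − 183 = 3°; Δλ = -2.6232°.
Transverse Mercator on WGS84 with k₀ = 0.9996 gives E = 317274.121 m, N = 5690357.442 m.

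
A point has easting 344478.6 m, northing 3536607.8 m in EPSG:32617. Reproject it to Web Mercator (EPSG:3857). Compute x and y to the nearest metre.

Unproject from UTM 17N (λ₀ = -81°) → φ = 31.95479958°, λ = -82.64560003°.
Web Mercator (R = 6378137 m): x = -9200066.112 m, y = 3757378.831 m.

x -9200066 m, y 3757379 m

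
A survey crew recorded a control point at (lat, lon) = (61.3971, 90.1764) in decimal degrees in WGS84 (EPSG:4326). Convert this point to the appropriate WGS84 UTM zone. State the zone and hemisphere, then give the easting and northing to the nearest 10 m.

Zone 46N: E 349230 m, N 6810280 m

Longitude 90.1764° lies in the 6° band [90°, 96°), giving zone 46; latitude is north of the equator, so 46N.
Zone 46 central meridian λ₀ = 6×46 − 183 = 93°; Δλ = -2.8236°.
Transverse Mercator on WGS84 with k₀ = 0.9996 gives E = 349226.443 m, N = 6810282.167 m.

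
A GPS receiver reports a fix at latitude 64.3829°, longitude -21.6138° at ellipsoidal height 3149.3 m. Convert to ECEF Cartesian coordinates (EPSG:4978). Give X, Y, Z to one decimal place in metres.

X 2571996.1 m, Y -1019041.9 m, Z 5731138.6 m

WGS84: a = 6378137 m, e² = 0.006694380; N(φ) = a/√(1−e²sin²φ) = 6395566.265 m.
X = (N+h)·cosφ·cosλ = 2571996.081 m; Y = (N+h)·cosφ·sinλ = -1019041.943 m; Z = (N(1−e²)+h)·sinφ = 5731138.560 m.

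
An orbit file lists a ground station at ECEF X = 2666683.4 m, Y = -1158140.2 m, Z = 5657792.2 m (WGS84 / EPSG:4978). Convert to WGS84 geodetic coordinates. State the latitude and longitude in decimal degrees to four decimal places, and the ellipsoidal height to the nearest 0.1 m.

lat 62.9593°, lon -23.4753°, h -140.3 m

λ = atan2(Y, X) = -23.47529899°; p = √(X²+Y²) = 2907316.5 m.
Bowring's method on WGS84 (a = 6378137 m, b = 6356752.314 m) gives φ = 62.95929991°, h = -140.305 m.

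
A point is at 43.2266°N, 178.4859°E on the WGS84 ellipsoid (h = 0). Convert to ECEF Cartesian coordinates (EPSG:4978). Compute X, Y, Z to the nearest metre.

WGS84: a = 6378137 m, e² = 0.006694380; N(φ) = a/√(1−e²sin²φ) = 6388174.704 m.
X = (N+h)·cosφ·cosλ = -4653123.050 m; Y = (N+h)·cosφ·sinλ = 122992.202 m; Z = (N(1−e²)+h)·sinφ = 4345878.942 m.

X -4653123 m, Y 122992 m, Z 4345879 m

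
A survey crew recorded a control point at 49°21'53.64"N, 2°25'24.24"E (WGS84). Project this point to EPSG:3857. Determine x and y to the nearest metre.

Web Mercator is spherical with R = a = 6378137 m.
x = R·λ = 6378137 × 0.042296309 = 269771.654 m.
y = R·ln tan(π/4 + φ/2) = 6378137 × 0.993551194 = 6337005.635 m.

x 269772 m, y 6337006 m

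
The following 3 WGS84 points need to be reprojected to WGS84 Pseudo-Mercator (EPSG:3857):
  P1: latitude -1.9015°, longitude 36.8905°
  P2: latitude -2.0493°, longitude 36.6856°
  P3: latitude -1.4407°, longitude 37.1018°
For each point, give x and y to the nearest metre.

P1: x 4106632 m, y -211713 m; P2: x 4083822 m, y -228176 m; P3: x 4130153 m, y -160395 m

Web Mercator: x = R·λ, y = R·ln tan(π/4+φ/2), R = 6378137 m.
P1 (-1.9015°, 36.8905°) → (4106631.675, -211712.879) m.
P2 (-2.0493°, 36.6856°) → (4083822.311, -228175.688) m.
P3 (-1.4407°, 37.1018°) → (4130153.484, -160394.893) m.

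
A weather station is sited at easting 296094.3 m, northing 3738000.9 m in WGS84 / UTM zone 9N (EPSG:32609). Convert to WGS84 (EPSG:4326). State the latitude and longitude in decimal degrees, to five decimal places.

lat 33.76250°, lon -131.20170°

Zone 9N: λ₀ = -129°, k₀ = 0.9996, false easting 500000 m.
Meridian distance M = (N − FN)/k₀ = 3739496.7 m.
Inverse transverse Mercator on WGS84 gives φ = 33.76250010°, λ = -131.20170037°.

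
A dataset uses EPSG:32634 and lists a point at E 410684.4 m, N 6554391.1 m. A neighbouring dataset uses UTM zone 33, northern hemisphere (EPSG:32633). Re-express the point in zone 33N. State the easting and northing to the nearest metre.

E 754078 m, N 6561803 m

UTM 34N → geographic: φ = 59.11940000°, λ = 19.43990044°.
UTM 33N (λ₀ = 15°) forward: E = 754078.415 m, N = 6561802.700 m.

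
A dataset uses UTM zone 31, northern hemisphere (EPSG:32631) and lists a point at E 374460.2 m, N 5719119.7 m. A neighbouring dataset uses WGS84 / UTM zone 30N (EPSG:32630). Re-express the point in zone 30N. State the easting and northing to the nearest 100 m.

UTM 31N → geographic: φ = 51.60910030°, λ = 1.18700035°.
UTM 30N (λ₀ = -3°) forward: E = 789877.753 m, N = 5725870.946 m.

E 789900 m, N 5725900 m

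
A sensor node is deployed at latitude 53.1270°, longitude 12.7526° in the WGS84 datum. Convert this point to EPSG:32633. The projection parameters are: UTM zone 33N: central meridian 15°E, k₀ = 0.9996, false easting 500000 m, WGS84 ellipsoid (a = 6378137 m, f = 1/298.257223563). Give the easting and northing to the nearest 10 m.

Zone 33 central meridian λ₀ = 6×33 − 183 = 15°; Δλ = -2.2474°.
Transverse Mercator on WGS84 with k₀ = 0.9996 gives E = 349629.859 m, N = 5888758.088 m.

E 349630 m, N 5888760 m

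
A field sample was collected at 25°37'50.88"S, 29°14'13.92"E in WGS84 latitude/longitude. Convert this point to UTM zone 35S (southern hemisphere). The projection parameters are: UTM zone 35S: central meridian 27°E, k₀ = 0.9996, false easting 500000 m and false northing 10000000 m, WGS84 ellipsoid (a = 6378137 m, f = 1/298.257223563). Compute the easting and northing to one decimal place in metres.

Zone 35 central meridian λ₀ = 6×35 − 183 = 27°; Δλ = +2.2372°.
Transverse Mercator on WGS84 with k₀ = 0.9996 gives E = 724624.931 m, N = 7163304.047 m.

E 724624.9 m, N 7163304.0 m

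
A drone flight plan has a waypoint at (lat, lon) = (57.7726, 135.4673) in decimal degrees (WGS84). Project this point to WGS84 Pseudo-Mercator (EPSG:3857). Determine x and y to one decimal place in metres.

x 15080150.9 m, y 7919698.8 m

Web Mercator is spherical with R = a = 6378137 m.
x = R·λ = 6378137 × 2.364350414 = 15080150.855 m.
y = R·ln tan(π/4 + φ/2) = 6378137 × 1.241694689 = 7919698.837 m.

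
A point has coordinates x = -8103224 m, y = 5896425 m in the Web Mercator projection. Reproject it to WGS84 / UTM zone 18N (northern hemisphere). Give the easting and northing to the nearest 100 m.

Web Mercator inverse (R = 6378137 m) → φ = 46.71959905°, λ = -72.79249970°.
UTM 18N forward: E = 668700.017 m, N = 5176371.422 m.

E 668700 m, N 5176400 m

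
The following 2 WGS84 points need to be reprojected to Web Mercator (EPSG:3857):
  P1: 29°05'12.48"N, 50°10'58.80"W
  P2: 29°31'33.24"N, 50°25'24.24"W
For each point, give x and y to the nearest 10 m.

P1: x -5586350 m, y 3386700 m; P2: x -5613110 m, y 3442750 m

Web Mercator: x = R·λ, y = R·ln tan(π/4+φ/2), R = 6378137 m.
P1 (29.0868°, -50.1830°) → (-5586346.006, 3386698.375) m.
P2 (29.5259°, -50.4234°) → (-5613107.212, 3442753.124) m.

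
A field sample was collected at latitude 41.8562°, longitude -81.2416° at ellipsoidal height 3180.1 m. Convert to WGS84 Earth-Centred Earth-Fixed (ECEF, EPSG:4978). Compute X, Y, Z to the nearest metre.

X 724803 m, Y -4704534 m, Z 4235843 m

WGS84: a = 6378137 m, e² = 0.006694380; N(φ) = a/√(1−e²sin²φ) = 6387663.666 m.
X = (N+h)·cosφ·cosλ = 724803.149 m; Y = (N+h)·cosφ·sinλ = -4704534.228 m; Z = (N(1−e²)+h)·sinφ = 4235842.790 m.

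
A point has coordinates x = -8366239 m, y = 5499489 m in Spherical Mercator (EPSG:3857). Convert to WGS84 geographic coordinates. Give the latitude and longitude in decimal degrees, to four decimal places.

lat 44.2196°, lon -75.1552°

R = 6378137 m. λ = x/R = -75.15520364°.
φ = 2·arctan(exp(y/R)) − 90° = 2·arctan(2.36846) − 90° = 44.21960052°.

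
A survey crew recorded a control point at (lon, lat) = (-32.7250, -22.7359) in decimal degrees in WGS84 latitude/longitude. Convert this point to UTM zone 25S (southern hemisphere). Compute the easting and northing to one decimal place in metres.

E 528237.0 m, N 7485689.4 m

Zone 25 central meridian λ₀ = 6×25 − 183 = -33°; Δλ = +0.2750°.
Transverse Mercator on WGS84 with k₀ = 0.9996 gives E = 528237.026 m, N = 7485689.355 m.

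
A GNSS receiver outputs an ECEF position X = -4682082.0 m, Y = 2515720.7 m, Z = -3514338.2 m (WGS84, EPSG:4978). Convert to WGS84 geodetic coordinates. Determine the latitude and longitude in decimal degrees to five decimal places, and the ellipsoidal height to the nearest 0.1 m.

lat -33.64970°, lon 151.75050°, h 307.0 m

λ = atan2(Y, X) = 151.75050050°; p = √(X²+Y²) = 5315142.8 m.
Bowring's method on WGS84 (a = 6378137 m, b = 6356752.314 m) gives φ = -33.64969990°, h = 307.018 m.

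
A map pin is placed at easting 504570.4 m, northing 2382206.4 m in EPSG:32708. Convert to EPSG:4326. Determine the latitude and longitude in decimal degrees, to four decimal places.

Zone 8S: λ₀ = -135°, k₀ = 0.9996, false easting 500000 m, false northing 10000000 m.
Meridian distance M = (N − FN)/k₀ = -7620841.9 m.
Inverse transverse Mercator on WGS84 gives φ = -68.67200038°, λ = -134.88739936°.

lat -68.6720°, lon -134.8874°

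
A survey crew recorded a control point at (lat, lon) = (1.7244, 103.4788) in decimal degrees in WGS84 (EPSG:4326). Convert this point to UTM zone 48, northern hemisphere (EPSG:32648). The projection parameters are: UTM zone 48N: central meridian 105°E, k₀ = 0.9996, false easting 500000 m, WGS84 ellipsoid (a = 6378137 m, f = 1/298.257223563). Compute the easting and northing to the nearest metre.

E 330785 m, N 190666 m

Zone 48 central meridian λ₀ = 6×48 − 183 = 105°; Δλ = -1.5212°.
Transverse Mercator on WGS84 with k₀ = 0.9996 gives E = 330784.692 m, N = 190666.198 m.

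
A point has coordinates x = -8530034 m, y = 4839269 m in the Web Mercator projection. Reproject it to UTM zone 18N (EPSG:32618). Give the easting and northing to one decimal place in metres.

Web Mercator inverse (R = 6378137 m) → φ = 39.81620137°, λ = -76.62659916°.
UTM 18N forward: E = 360779.030 m, N = 4408623.298 m.

E 360779.0 m, N 4408623.3 m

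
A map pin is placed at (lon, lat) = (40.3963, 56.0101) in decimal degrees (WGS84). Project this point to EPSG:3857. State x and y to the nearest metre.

x 4496896 m, y 7560427 m

Web Mercator is spherical with R = a = 6378137 m.
x = R·λ = 6378137 × 0.705048441 = 4496895.546 m.
y = R·ln tan(π/4 + φ/2) = 6378137 × 1.185365969 = 7560426.543 m.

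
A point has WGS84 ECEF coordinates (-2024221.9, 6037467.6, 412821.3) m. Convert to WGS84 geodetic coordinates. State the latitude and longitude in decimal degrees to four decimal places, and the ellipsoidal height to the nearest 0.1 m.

lat 3.7342°, lon 108.5351°, h 3090.1 m

λ = atan2(Y, X) = 108.53509969°; p = √(X²+Y²) = 6367769.6 m.
Bowring's method on WGS84 (a = 6378137 m, b = 6356752.314 m) gives φ = 3.73419986°, h = 3090.056 m.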